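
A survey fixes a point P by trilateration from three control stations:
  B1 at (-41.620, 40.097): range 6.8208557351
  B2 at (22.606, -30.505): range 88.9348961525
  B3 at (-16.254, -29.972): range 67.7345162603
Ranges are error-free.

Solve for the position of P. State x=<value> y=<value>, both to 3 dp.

eq1: (x + 41.620)² + (y − 40.097)² = 6.8208557351²
eq2: (x − 22.606)² + (y + 30.505)² = 88.9348961525²
eq3: (x + 16.254)² + (y + 29.972)² = 67.7345162603²
eq2−eq1, eq2−eq3 (x²,y² cancel):
  -128.452·x + 141.204·y = 9761.299229
  -77.720·x + 1.066·y = 3042.378100
det = -128.452·1.066 − 141.204·-77.720 = 10837.445048
x = (9761.299229·1.066 − 141.204·3042.378100) / 10837.445048 = -38.679819
y = (-128.452·3042.378100 − 9761.299229·-77.720) / 10837.445048 = 33.942375

x=-38.680 y=33.942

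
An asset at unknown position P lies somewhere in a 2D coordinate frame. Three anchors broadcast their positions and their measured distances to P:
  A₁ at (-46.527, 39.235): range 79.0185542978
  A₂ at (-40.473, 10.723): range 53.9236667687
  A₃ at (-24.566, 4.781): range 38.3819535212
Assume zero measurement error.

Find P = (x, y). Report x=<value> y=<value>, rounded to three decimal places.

eq1: (x + 46.527)² + (y − 39.235)² = 79.0185542978²
eq2: (x + 40.473)² + (y − 10.723)² = 53.9236667687²
eq3: (x + 24.566)² + (y − 4.781)² = 38.3819535212²
eq1−eq2, eq1−eq3 (x²,y² cancel):
  12.108·x − 57.024·y = 1385.069590
  43.922·x − 68.908·y = 1692.956930
det = 12.108·-68.908 − -57.024·43.922 = 1670.270064
x = (1385.069590·-68.908 − -57.024·1692.956930) / 1670.270064 = 0.656661
y = (12.108·1692.956930 − 1385.069590·43.922) / 1670.270064 = -24.149810

x=0.657 y=-24.150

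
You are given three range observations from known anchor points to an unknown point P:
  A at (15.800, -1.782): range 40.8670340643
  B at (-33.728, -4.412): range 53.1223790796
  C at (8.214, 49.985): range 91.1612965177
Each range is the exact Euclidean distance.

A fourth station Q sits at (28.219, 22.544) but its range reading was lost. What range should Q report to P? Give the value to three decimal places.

67.864

eq1: (x − 15.800)² + (y + 1.782)² = 40.8670340643²
eq2: (x + 33.728)² + (y + 4.412)² = 53.1223790796²
eq3: (x − 8.214)² + (y − 49.985)² = 91.1612965177²
eq2−eq3, eq2−eq1 (x²,y² cancel):
  83.884·x + 108.794·y = -4079.468531
  99.056·x + 5.260·y = 247.644482
det = 83.884·5.260 − 108.794·99.056 = -10335.468624
x = (-4079.468531·5.260 − 108.794·247.644482) / -10335.468624 = 4.682926
y = (83.884·247.644482 − -4079.468531·99.056) / -10335.468624 = -41.107884
|P − Q| = √((4.682926 − 28.219)² + (-41.107884 − 22.544)²) = 67.863901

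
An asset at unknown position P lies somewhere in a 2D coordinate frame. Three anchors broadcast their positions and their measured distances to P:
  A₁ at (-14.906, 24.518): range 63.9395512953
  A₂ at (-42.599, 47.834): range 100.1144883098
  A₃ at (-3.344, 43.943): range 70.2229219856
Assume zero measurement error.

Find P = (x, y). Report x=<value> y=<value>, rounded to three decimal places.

eq1: (x + 14.906)² + (y − 24.518)² = 63.9395512953²
eq2: (x + 42.599)² + (y − 47.834)² = 100.1144883098²
eq3: (x + 3.344)² + (y − 43.943)² = 70.2229219856²
eq3−eq2, eq3−eq1 (x²,y² cancel):
  -78.510·x + 7.782·y = -2931.055225
  -23.124·x − 38.850·y = -275.855873
det = -78.510·-38.850 − 7.782·-23.124 = 3230.064468
x = (-2931.055225·-38.850 − 7.782·-275.855873) / 3230.064468 = 35.918232
y = (-78.510·-275.855873 − -2931.055225·-23.124) / 3230.064468 = -14.278438

x=35.918 y=-14.278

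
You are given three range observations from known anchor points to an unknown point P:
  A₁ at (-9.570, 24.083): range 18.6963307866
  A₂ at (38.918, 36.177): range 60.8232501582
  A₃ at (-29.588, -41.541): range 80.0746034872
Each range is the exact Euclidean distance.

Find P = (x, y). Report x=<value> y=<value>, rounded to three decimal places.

x=-21.873 y=38.161

eq1: (x + 9.570)² + (y − 24.083)² = 18.6963307866²
eq2: (x − 38.918)² + (y − 36.177)² = 60.8232501582²
eq3: (x + 29.588)² + (y + 41.541)² = 80.0746034872²
eq2−eq3, eq2−eq1 (x²,y² cancel):
  -137.012·x − 155.436·y = -2934.755992
  -96.976·x − 24.188·y = 1198.104711
det = -137.012·-24.188 − -155.436·-96.976 = -11759.515280
x = (-2934.755992·-24.188 − -155.436·1198.104711) / -11759.515280 = -21.872881
y = (-137.012·1198.104711 − -2934.755992·-96.976) / -11759.515280 = 38.161064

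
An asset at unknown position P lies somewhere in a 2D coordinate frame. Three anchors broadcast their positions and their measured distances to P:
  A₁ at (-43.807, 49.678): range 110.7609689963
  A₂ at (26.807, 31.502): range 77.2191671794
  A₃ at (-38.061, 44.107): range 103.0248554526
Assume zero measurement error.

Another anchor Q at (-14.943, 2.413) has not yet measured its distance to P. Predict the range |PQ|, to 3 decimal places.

eq1: (x + 43.807)² + (y − 49.678)² = 110.7609689963²
eq2: (x − 26.807)² + (y − 31.502)² = 77.2191671794²
eq3: (x + 38.061)² + (y − 44.107)² = 103.0248554526²
eq1−eq3, eq1−eq2 (x²,y² cancel):
  11.492·x − 11.142·y = 660.981649
  141.228·x − 36.352·y = 3629.226793
det = 11.492·-36.352 − -11.142·141.228 = 1155.805192
x = (660.981649·-36.352 − -11.142·3629.226793) / 1155.805192 = 14.196891
y = (11.492·3629.226793 − 660.981649·141.228) / 1155.805192 = -44.680576
|P − Q| = √((14.196891 − -14.943)² + (-44.680576 − 2.413)²) = 55.379944

55.380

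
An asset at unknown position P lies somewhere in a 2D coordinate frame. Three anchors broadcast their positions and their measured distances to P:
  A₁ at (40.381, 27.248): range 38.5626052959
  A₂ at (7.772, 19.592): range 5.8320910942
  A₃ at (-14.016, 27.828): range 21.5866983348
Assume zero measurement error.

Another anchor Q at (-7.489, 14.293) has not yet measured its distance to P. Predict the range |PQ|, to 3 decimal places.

eq1: (x − 40.381)² + (y − 27.248)² = 38.5626052959²
eq2: (x − 7.772)² + (y − 19.592)² = 5.8320910942²
eq3: (x + 14.016)² + (y − 27.828)² = 21.5866983348²
eq1−eq3, eq1−eq2 (x²,y² cancel):
  -108.794·x + 1.160·y = -381.143843
  -65.218·x − 15.312·y = -475.766976
det = -108.794·-15.312 − 1.160·-65.218 = 1741.506608
x = (-381.143843·-15.312 − 1.160·-475.766976) / 1741.506608 = 3.668068
y = (-108.794·-475.766976 − -381.143843·-65.218) / 1741.506608 = 15.448206
|P − Q| = √((3.668068 − -7.489)² + (15.448206 − 14.293)²) = 11.216714

11.217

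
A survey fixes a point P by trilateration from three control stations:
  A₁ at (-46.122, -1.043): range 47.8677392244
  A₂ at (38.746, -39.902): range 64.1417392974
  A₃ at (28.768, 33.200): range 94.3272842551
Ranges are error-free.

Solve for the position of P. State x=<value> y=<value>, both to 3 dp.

x=-25.257 y=-44.124

eq1: (x + 46.122)² + (y + 1.043)² = 47.8677392244²
eq2: (x − 38.746)² + (y + 39.902)² = 64.1417392974²
eq3: (x − 28.768)² + (y − 33.200)² = 94.3272842551²
eq2−eq3, eq2−eq1 (x²,y² cancel):
  -19.956·x + 146.204·y = -5947.058131
  -169.736·x + 77.718·y = 857.746875
det = -19.956·77.718 − 146.204·-169.736 = 23265.141736
x = (-5947.058131·77.718 − 146.204·857.746875) / 23265.141736 = -25.256648
y = (-19.956·857.746875 − -5947.058131·-169.736) / 23265.141736 = -44.123826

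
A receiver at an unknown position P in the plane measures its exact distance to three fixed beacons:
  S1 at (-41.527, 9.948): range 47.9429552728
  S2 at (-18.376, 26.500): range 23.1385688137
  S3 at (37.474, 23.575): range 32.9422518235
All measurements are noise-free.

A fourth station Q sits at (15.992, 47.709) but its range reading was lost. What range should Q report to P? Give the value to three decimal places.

27.009

eq1: (x + 41.527)² + (y − 9.948)² = 47.9429552728²
eq2: (x + 18.376)² + (y − 26.500)² = 23.1385688137²
eq3: (x − 37.474)² + (y − 23.575)² = 32.9422518235²
eq2−eq3, eq2−eq1 (x²,y² cancel):
  111.700·x − 5.850·y = 370.355337
  -46.302·x − 33.104·y = -979.606537
det = 111.700·-33.104 − -5.850·-46.302 = -3968.583500
x = (370.355337·-33.104 − -5.850·-979.606537) / -3968.583500 = 4.533341
y = (111.700·-979.606537 − 370.355337·-46.302) / -3968.583500 = 23.251081
|P − Q| = √((4.533341 − 15.992)² + (23.251081 − 47.709)²) = 27.009085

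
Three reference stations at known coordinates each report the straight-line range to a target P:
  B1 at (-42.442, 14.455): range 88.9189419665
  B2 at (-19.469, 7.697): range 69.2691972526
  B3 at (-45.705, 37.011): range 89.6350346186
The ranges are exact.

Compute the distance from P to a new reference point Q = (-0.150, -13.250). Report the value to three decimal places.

65.812

eq1: (x + 42.442)² + (y − 14.455)² = 88.9189419665²
eq2: (x + 19.469)² + (y − 7.697)² = 69.2691972526²
eq3: (x + 45.705)² + (y − 37.011)² = 89.6350346186²
eq3−eq2, eq3−eq1 (x²,y² cancel):
  52.472·x − 58.628·y = 215.742367
  6.526·x − 45.112·y = -1320.629566
det = 52.472·-45.112 − -58.628·6.526 = -1984.510536
x = (215.742367·-45.112 − -58.628·-1320.629566) / -1984.510536 = 43.919364
y = (52.472·-1320.629566 − 215.742367·6.526) / -1984.510536 = 35.627933
|P − Q| = √((43.919364 − -0.150)² + (35.627933 − -13.250)²) = 65.811558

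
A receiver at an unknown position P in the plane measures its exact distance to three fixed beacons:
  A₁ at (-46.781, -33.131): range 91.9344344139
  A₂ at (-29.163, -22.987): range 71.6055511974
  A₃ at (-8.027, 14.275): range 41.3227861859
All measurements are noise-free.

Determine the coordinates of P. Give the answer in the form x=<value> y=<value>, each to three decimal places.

x=33.240 y=12.130

eq1: (x + 46.781)² + (y + 33.131)² = 91.9344344139²
eq2: (x + 29.163)² + (y + 22.987)² = 71.6055511974²
eq3: (x + 8.027)² + (y − 14.275)² = 41.3227861859²
eq3−eq2, eq3−eq1 (x²,y² cancel):
  -42.272·x − 74.524·y = -2309.107920
  -77.508·x − 94.812·y = -3726.450805
det = -42.272·-94.812 − -74.524·-77.508 = -1768.313328
x = (-2309.107920·-94.812 − -74.524·-3726.450805) / -1768.313328 = 33.240082
y = (-42.272·-3726.450805 − -2309.107920·-77.508) / -1768.313328 = 12.130095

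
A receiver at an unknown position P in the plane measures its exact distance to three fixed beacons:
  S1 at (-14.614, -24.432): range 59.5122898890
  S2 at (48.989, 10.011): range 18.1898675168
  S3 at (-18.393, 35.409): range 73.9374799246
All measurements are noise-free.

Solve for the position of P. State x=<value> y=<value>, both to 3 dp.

x=42.253 y=-6.886

eq1: (x + 14.614)² + (y + 24.432)² = 59.5122898890²
eq2: (x − 48.989)² + (y − 10.011)² = 18.1898675168²
eq3: (x + 18.393)² + (y − 35.409)² = 73.9374799246²
eq3−eq2, eq3−eq1 (x²,y² cancel):
  134.764·x − 50.796·y = 6043.922169
  7.558·x − 119.682·y = 1143.430180
det = 134.764·-119.682 − -50.796·7.558 = -15744.908880
x = (6043.922169·-119.682 − -50.796·1143.430180) / -15744.908880 = 42.252834
y = (134.764·1143.430180 − 6043.922169·7.558) / -15744.908880 = -6.885607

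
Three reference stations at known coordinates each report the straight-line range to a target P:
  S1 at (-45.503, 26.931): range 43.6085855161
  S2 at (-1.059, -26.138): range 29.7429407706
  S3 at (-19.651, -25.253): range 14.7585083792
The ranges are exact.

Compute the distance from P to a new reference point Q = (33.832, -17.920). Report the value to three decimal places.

eq1: (x + 45.503)² + (y − 26.931)² = 43.6085855161²
eq2: (x + 1.059)² + (y + 26.138)² = 29.7429407706²
eq3: (x + 19.651)² + (y + 25.253)² = 14.7585083792²
eq3−eq1, eq3−eq2 (x²,y² cancel):
  -51.704·x + 104.368·y = 88.030799
  37.184·x − 1.770·y = -1006.388241
det = -51.704·-1.770 − 104.368·37.184 = -3789.303632
x = (88.030799·-1.770 − 104.368·-1006.388241) / -3789.303632 = -27.677622
y = (-51.704·-1006.388241 − 88.030799·37.184) / -3789.303632 = -12.868053
|P − Q| = √((-27.677622 − 33.832)² + (-12.868053 − -17.920)²) = 61.716738

61.717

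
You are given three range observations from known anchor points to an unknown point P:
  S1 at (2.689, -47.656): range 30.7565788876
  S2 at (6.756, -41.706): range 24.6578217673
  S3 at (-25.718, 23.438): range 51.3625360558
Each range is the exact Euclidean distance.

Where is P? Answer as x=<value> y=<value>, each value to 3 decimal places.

eq1: (x − 2.689)² + (y + 47.656)² = 30.7565788876²
eq2: (x − 6.756)² + (y + 41.706)² = 24.6578217673²
eq3: (x + 25.718)² + (y − 23.438)² = 51.3625360558²
eq2−eq3, eq2−eq1 (x²,y² cancel):
  -64.948·x + 130.288·y = -2604.380540
  -8.134·x − 11.900·y = 155.332114
det = -64.948·-11.900 − 130.288·-8.134 = 1832.643792
x = (-2604.380540·-11.900 − 130.288·155.332114) / 1832.643792 = 5.868144
y = (-64.948·155.332114 − -2604.380540·-8.134) / 1832.643792 = -17.064168

x=5.868 y=-17.064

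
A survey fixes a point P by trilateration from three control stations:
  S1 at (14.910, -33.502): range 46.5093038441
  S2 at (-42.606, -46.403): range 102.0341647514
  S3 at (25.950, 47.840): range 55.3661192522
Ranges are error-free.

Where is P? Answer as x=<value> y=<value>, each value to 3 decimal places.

eq1: (x − 14.910)² + (y + 33.502)² = 46.5093038441²
eq2: (x + 42.606)² + (y + 46.403)² = 102.0341647514²
eq3: (x − 25.950)² + (y − 47.840)² = 55.3661192522²
eq3−eq2, eq3−eq1 (x²,y² cancel):
  -137.112·x − 188.486·y = -6339.122070
  -22.080·x − 162.684·y = -715.084179
det = -137.112·-162.684 − -188.486·-22.080 = 18144.157728
x = (-6339.122070·-162.684 − -188.486·-715.084179) / 18144.157728 = 49.409314
y = (-137.112·-715.084179 − -6339.122070·-22.080) / 18144.157728 = -2.310451

x=49.409 y=-2.310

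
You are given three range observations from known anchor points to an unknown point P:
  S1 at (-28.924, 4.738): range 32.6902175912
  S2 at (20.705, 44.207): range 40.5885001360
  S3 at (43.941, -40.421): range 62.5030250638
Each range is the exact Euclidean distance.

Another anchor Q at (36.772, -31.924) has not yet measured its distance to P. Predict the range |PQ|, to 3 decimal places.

eq1: (x + 28.924)² + (y − 4.738)² = 32.6902175912²
eq2: (x − 20.705)² + (y − 44.207)² = 40.5885001360²
eq3: (x − 43.941)² + (y + 40.421)² = 62.5030250638²
eq3−eq2, eq3−eq1 (x²,y² cancel):
  -46.472·x + 169.256·y = 1077.488951
  -145.730·x + 90.318·y = 132.355514
det = -46.472·90.318 − 169.256·-145.730 = 20468.418784
x = (1077.488951·90.318 − 169.256·132.355514) / 20468.418784 = 3.660013
y = (-46.472·132.355514 − 1077.488951·-145.730) / 20468.418784 = 7.370947
|P − Q| = √((3.660013 − 36.772)² + (7.370947 − -31.924)²) = 51.385762

51.386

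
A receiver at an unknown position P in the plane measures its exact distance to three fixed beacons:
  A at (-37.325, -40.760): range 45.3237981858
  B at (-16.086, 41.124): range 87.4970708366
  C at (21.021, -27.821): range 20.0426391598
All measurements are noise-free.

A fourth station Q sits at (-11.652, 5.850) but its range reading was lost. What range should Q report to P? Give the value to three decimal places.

eq1: (x + 37.325)² + (y + 40.760)² = 45.3237981858²
eq2: (x + 16.086)² + (y − 41.124)² = 87.4970708366²
eq3: (x − 21.021)² + (y + 27.821)² = 20.0426391598²
eq3−eq2, eq3−eq1 (x²,y² cancel):
  -74.214·x + 137.890·y = -6519.977730
  -116.692·x − 25.878·y = 186.103446
det = -74.214·-25.878 − 137.890·-116.692 = 18011.169772
x = (-6519.977730·-25.878 − 137.890·186.103446) / 18011.169772 = 7.942970
y = (-74.214·186.103446 − -6519.977730·-116.692) / 18011.169772 = -43.008907
|P − Q| = √((7.942970 − -11.652)² + (-43.008907 − 5.850)²) = 52.641767

52.642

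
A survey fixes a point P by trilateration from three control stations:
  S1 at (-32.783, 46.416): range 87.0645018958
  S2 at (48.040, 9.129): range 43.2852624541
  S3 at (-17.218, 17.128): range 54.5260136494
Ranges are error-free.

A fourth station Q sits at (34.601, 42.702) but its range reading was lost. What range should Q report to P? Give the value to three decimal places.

67.737

eq1: (x + 32.783)² + (y − 46.416)² = 87.0645018958²
eq2: (x − 48.040)² + (y − 9.129)² = 43.2852624541²
eq3: (x + 17.218)² + (y − 17.128)² = 54.5260136494²
eq2−eq1, eq2−eq3 (x²,y² cancel):
  -161.646·x + 74.574·y = -4868.623641
  -130.516·x + 15.998·y = -2900.824552
det = -161.646·15.998 − 74.574·-130.516 = 7147.087476
x = (-4868.623641·15.998 − 74.574·-2900.824552) / 7147.087476 = 19.369827
y = (-161.646·-2900.824552 − -4868.623641·-130.516) / 7147.087476 = -23.299924
|P − Q| = √((19.369827 − 34.601)² + (-23.299924 − 42.702)²) = 67.736568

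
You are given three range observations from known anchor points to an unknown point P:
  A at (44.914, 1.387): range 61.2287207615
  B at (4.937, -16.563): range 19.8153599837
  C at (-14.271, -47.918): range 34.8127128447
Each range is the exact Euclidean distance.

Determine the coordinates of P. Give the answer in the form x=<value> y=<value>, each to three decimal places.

eq1: (x − 44.914)² + (y − 1.387)² = 61.2287207615²
eq2: (x − 4.937)² + (y + 16.563)² = 19.8153599837²
eq3: (x + 14.271)² + (y + 47.918)² = 34.8127128447²
eq3−eq1, eq3−eq2 (x²,y² cancel):
  118.370·x + 98.610·y = -3017.636270
  38.416·x + 62.710·y = -1381.812743
det = 118.370·62.710 − 98.610·38.416 = 3634.780940
x = (-3017.636270·62.710 − 98.610·-1381.812743) / 3634.780940 = -14.574583
y = (118.370·-1381.812743 − -3017.636270·38.416) / 3634.780940 = -13.106611

x=-14.575 y=-13.107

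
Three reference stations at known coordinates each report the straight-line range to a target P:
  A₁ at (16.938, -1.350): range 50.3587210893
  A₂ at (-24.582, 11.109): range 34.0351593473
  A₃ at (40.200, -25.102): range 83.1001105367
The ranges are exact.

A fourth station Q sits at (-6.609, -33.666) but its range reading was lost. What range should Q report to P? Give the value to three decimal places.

eq1: (x − 16.938)² + (y + 1.350)² = 50.3587210893²
eq2: (x + 24.582)² + (y − 11.109)² = 34.0351593473²
eq3: (x − 40.200)² + (y + 25.102)² = 83.1001105367²
eq1−eq2, eq1−eq3 (x²,y² cancel):
  -83.040·x + 24.918·y = 1816.574979
  46.524·x − 47.504·y = -2412.195521
det = -83.040·-47.504 − 24.918·46.524 = 2785.447128
x = (1816.574979·-47.504 − 24.918·-2412.195521) / 2785.447128 = -9.401539
y = (-83.040·-2412.195521 − 1816.574979·46.524) / 2785.447128 = 41.571201
|P − Q| = √((-9.401539 − -6.609)² + (41.571201 − -33.666)²) = 75.289008

75.289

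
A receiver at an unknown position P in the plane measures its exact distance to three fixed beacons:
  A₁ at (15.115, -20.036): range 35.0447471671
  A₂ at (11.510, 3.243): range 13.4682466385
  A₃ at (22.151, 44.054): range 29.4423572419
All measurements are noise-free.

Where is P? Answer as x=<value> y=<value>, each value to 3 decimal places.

eq1: (x − 15.115)² + (y + 20.036)² = 35.0447471671²
eq2: (x − 11.510)² + (y − 3.243)² = 13.4682466385²
eq3: (x − 22.151)² + (y − 44.054)² = 29.4423572419²
eq1−eq2, eq1−eq3 (x²,y² cancel):
  -7.210·x + 46.558·y = 559.833264
  14.072·x + 128.180·y = 2162.799100
det = -7.210·128.180 − 46.558·14.072 = -1579.341976
x = (559.833264·128.180 − 46.558·2162.799100) / -1579.341976 = 18.321664
y = (-7.210·2162.799100 − 559.833264·14.072) / -1579.341976 = 14.861731

x=18.322 y=14.862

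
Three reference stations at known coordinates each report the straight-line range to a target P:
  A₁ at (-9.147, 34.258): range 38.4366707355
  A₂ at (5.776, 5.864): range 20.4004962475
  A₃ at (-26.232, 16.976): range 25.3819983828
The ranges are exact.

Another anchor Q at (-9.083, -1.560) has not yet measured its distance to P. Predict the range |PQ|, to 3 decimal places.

3.880

eq1: (x + 9.147)² + (y − 34.258)² = 38.4366707355²
eq2: (x − 5.776)² + (y − 5.864)² = 20.4004962475²
eq3: (x + 26.232)² + (y − 16.976)² = 25.3819983828²
eq3−eq1, eq3−eq2 (x²,y² cancel):
  34.170·x + 34.564·y = -552.156042
  64.016·x − 22.224·y = -680.488133
det = 34.170·-22.224 − 34.564·64.016 = -2972.043104
x = (-552.156042·-22.224 − 34.564·-680.488133) / -2972.043104 = -12.042728
y = (34.170·-680.488133 − -552.156042·64.016) / -2972.043104 = -4.069437
|P − Q| = √((-12.042728 − -9.083)² + (-4.069437 − -1.560)²) = 3.880369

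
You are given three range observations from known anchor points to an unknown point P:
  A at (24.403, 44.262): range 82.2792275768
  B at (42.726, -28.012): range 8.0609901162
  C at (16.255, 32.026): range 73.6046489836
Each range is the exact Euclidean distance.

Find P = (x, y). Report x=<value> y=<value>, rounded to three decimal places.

eq1: (x − 24.403)² + (y − 44.262)² = 82.2792275768²
eq2: (x − 42.726)² + (y + 28.012)² = 8.0609901162²
eq3: (x − 16.255)² + (y − 32.026)² = 73.6046489836²
eq1−eq3, eq1−eq2 (x²,y² cancel):
  -16.296·x − 24.472·y = 87.485587
  36.646·x − 144.548·y = 6760.443896
det = -16.296·-144.548 − -24.472·36.646 = 3252.355120
x = (87.485587·-144.548 − -24.472·6760.443896) / 3252.355120 = 46.980022
y = (-16.296·6760.443896 − 87.485587·36.646) / 3252.355120 = -34.859106

x=46.980 y=-34.859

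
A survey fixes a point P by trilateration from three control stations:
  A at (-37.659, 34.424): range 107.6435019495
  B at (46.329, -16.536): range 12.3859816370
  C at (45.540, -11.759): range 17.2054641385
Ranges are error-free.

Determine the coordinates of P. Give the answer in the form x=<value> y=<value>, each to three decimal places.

eq1: (x + 37.659)² + (y − 34.424)² = 107.6435019495²
eq2: (x − 46.329)² + (y + 16.536)² = 12.3859816370²
eq3: (x − 45.540)² + (y + 11.759)² = 17.2054641385²
eq3−eq2, eq3−eq1 (x²,y² cancel):
  1.578·x − 9.554·y = 350.265311
  -166.398·x + 92.366·y = -10900.049140
det = 1.578·92.366 − -9.554·-166.398 = -1444.012944
x = (350.265311·92.366 − -9.554·-10900.049140) / -1444.012944 = 49.713172
y = (1.578·-10900.049140 − 350.265311·-166.398) / -1444.012944 = -28.450694

x=49.713 y=-28.451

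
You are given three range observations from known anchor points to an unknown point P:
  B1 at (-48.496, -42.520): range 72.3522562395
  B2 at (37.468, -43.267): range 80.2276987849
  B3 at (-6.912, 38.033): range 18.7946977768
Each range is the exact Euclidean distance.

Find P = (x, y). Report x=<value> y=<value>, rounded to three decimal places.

eq1: (x + 48.496)² + (y + 42.520)² = 72.3522562395²
eq2: (x − 37.468)² + (y + 43.267)² = 80.2276987849²
eq3: (x + 6.912)² + (y − 38.033)² = 18.7946977768²
eq3−eq1, eq3−eq2 (x²,y² cancel):
  -83.168·x − 161.106·y = -2216.080735
  88.760·x − 162.600·y = -4301.643508
det = -83.168·-162.600 − -161.106·88.760 = 27822.885360
x = (-2216.080735·-162.600 − -161.106·-4301.643508) / 27822.885360 = -11.957274
y = (-83.168·-4301.643508 − -2216.080735·88.760) / 27822.885360 = 19.928142

x=-11.957 y=19.928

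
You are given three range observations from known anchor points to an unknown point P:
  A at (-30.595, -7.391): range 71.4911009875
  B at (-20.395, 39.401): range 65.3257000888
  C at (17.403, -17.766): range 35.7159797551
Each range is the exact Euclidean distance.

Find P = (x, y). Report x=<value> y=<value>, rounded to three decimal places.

eq1: (x + 30.595)² + (y + 7.391)² = 71.4911009875²
eq2: (x + 20.395)² + (y − 39.401)² = 65.3257000888²
eq3: (x − 17.403)² + (y + 17.766)² = 35.7159797551²
eq1−eq3, eq1−eq2 (x²,y² cancel):
  95.996·x − 20.750·y = 3463.160570
  20.400·x + 93.584·y = 1821.244348
det = 95.996·93.584 − -20.750·20.400 = 9406.989664
x = (3463.160570·93.584 − -20.750·1821.244348) / 9406.989664 = 38.470037
y = (95.996·1821.244348 − 3463.160570·20.400) / 9406.989664 = 11.075137

x=38.470 y=11.075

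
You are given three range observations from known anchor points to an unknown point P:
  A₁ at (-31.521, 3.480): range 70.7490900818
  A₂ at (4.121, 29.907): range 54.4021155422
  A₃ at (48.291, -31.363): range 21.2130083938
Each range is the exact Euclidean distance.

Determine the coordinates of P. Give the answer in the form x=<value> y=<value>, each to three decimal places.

x=37.217 y=-13.270

eq1: (x + 31.521)² + (y − 3.480)² = 70.7490900818²
eq2: (x − 4.121)² + (y − 29.907)² = 54.4021155422²
eq3: (x − 48.291)² + (y + 31.363)² = 21.2130083938²
eq2−eq3, eq2−eq1 (x²,y² cancel):
  88.340·x − 122.540·y = 4913.845610
  -71.284·x − 52.854·y = -1951.571021
det = 88.340·-52.854 − -122.540·-71.284 = -13404.263720
x = (4913.845610·-52.854 − -122.540·-1951.571021) / -13404.263720 = 37.216659
y = (88.340·-1951.571021 − 4913.845610·-71.284) / -13404.263720 = -13.270165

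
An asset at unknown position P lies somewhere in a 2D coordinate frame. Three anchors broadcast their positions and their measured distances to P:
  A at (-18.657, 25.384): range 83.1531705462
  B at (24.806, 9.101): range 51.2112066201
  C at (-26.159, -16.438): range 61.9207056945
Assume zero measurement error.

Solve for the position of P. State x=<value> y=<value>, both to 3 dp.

eq1: (x + 18.657)² + (y − 25.384)² = 83.1531705462²
eq2: (x − 24.806)² + (y − 9.101)² = 51.2112066201²
eq3: (x + 26.159)² + (y + 16.438)² = 61.9207056945²
eq2−eq3, eq2−eq1 (x²,y² cancel):
  -101.930·x − 51.078·y = -955.250822
  -86.926·x + 32.566·y = -3997.596820
det = -101.930·32.566 − -51.078·-86.926 = -7759.458608
x = (-955.250822·32.566 − -51.078·-3997.596820) / -7759.458608 = 30.324016
y = (-101.930·-3997.596820 − -955.250822·-86.926) / -7759.458608 = -41.812055

x=30.324 y=-41.812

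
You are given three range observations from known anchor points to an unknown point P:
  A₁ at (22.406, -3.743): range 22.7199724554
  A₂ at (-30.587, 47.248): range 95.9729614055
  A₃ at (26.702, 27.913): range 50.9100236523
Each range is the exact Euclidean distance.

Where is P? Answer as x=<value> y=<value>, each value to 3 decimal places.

x=35.648 y=-22.205

eq1: (x − 22.406)² + (y + 3.743)² = 22.7199724554²
eq2: (x + 30.587)² + (y − 47.248)² = 95.9729614055²
eq3: (x − 26.702)² + (y − 27.913)² = 50.9100236523²
eq1−eq3, eq1−eq2 (x²,y² cancel):
  8.592·x + 63.312·y = -1099.539872
  -105.986·x + 101.982·y = -6042.712985
det = 8.592·101.982 − 63.312·-105.986 = 7586.414976
x = (-1099.539872·101.982 − 63.312·-6042.712985) / 7586.414976 = 35.648323
y = (8.592·-6042.712985 − -1099.539872·-105.986) / 7586.414976 = -22.204799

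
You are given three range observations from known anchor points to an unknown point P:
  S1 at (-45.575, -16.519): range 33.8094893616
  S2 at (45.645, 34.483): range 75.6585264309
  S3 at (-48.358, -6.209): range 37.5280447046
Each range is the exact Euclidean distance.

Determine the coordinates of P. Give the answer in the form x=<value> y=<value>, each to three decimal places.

x=-11.812 y=-14.740

eq1: (x + 45.575)² + (y + 16.519)² = 33.8094893616²
eq2: (x − 45.645)² + (y − 34.483)² = 75.6585264309²
eq3: (x + 48.358)² + (y + 6.209)² = 37.5280447046²
eq3−eq1, eq3−eq2 (x²,y² cancel):
  5.566·x − 20.620·y = 238.182709
  188.006·x + 81.384·y = -3420.363013
det = 5.566·81.384 − -20.620·188.006 = 4329.667064
x = (238.182709·81.384 − -20.620·-3420.363013) / 4329.667064 = -11.812369
y = (5.566·-3420.363013 − 238.182709·188.006) / 4329.667064 = -14.739590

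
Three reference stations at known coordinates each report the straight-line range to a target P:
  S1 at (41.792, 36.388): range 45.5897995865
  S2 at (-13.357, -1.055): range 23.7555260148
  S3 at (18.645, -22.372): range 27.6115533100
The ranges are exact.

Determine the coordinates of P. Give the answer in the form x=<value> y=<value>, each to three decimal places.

eq1: (x − 41.792)² + (y − 36.388)² = 45.5897995865²
eq2: (x + 13.357)² + (y + 1.055)² = 23.7555260148²
eq3: (x − 18.645)² + (y + 22.372)² = 27.6115533100²
eq2−eq3, eq2−eq1 (x²,y² cancel):
  64.004·x − 42.634·y = 470.547075
  110.298·x + 74.886·y = 1377.030524
det = 64.004·74.886 − -42.634·110.298 = 9495.448476
x = (470.547075·74.886 − -42.634·1377.030524) / 9495.448476 = 9.893762
y = (64.004·1377.030524 − 470.547075·110.298) / 9495.448476 = 3.816045

x=9.894 y=3.816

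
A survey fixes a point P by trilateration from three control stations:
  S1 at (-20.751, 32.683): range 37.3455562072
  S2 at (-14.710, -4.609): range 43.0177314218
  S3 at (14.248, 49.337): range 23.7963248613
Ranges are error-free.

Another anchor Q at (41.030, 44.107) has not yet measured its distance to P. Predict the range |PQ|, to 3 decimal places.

eq1: (x + 20.751)² + (y − 32.683)² = 37.3455562072²
eq2: (x + 14.710)² + (y + 4.609)² = 43.0177314218²
eq3: (x − 14.248)² + (y − 49.337)² = 23.7963248613²
eq3−eq2, eq3−eq1 (x²,y² cancel):
  -57.916·x − 107.892·y = -3683.778232
  -69.998·x − 33.308·y = -1966.788075
det = -57.916·-33.308 − -107.892·-69.998 = -5623.158088
x = (-3683.778232·-33.308 − -107.892·-1966.788075) / -5623.158088 = 15.916574
y = (-57.916·-1966.788075 − -3683.778232·-69.998) / -5623.158088 = 25.599247
|P − Q| = √((15.916574 − 41.030)² + (25.599247 − 44.107)²) = 31.196492

31.196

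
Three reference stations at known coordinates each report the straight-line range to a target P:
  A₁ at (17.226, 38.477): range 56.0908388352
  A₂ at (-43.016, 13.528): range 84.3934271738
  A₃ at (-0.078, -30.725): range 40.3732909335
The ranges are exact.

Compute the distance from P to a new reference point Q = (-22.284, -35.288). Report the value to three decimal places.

62.688

eq1: (x − 17.226)² + (y − 38.477)² = 56.0908388352²
eq2: (x + 43.016)² + (y − 13.528)² = 84.3934271738²
eq3: (x + 0.078)² + (y + 30.725)² = 40.3732909335²
eq3−eq1, eq3−eq2 (x²,y² cancel):
  34.608·x + 138.404·y = -682.996684
  -85.876·x + 88.506·y = -4402.896598
det = 34.608·88.506 − 138.404·-85.876 = 14948.597552
x = (-682.996684·88.506 − 138.404·-4402.896598) / 14948.597552 = 36.721117
y = (34.608·-4402.896598 − -682.996684·-85.876) / 14948.597552 = -14.116941
|P − Q| = √((36.721117 − -22.284)² + (-14.116941 − -35.288)²) = 62.688257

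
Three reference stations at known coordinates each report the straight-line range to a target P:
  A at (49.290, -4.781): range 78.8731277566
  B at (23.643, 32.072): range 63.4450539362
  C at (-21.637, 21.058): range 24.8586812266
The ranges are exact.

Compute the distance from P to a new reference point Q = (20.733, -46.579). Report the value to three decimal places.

66.863

eq1: (x − 49.290)² + (y + 4.781)² = 78.8731277566²
eq2: (x − 23.643)² + (y − 32.072)² = 63.4450539362²
eq3: (x + 21.637)² + (y − 21.058)² = 24.8586812266²
eq2−eq3, eq2−eq1 (x²,y² cancel):
  -90.560·x − 22.028·y = 2731.315337
  51.294·x − 73.706·y = -1330.937985
det = -90.560·-73.706 − -22.028·51.294 = 7804.719592
x = (2731.315337·-73.706 − -22.028·-1330.937985) / 7804.719592 = -29.550354
y = (-90.560·-1330.937985 − 2731.315337·51.294) / 7804.719592 = -2.507501
|P − Q| = √((-29.550354 − 20.733)² + (-2.507501 − -46.579)²) = 66.863389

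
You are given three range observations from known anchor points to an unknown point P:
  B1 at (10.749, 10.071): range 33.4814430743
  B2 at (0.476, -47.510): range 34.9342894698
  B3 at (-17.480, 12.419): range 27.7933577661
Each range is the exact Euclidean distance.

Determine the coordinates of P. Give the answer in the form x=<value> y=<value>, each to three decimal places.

eq1: (x − 10.749)² + (y − 10.071)² = 33.4814430743²
eq2: (x − 0.476)² + (y + 47.510)² = 34.9342894698²
eq3: (x + 17.480)² + (y − 12.419)² = 27.7933577661²
eq2−eq1, eq2−eq3 (x²,y² cancel):
  20.546·x + 115.162·y = -1941.063084
  -35.912·x + 119.858·y = -1349.710870
det = 20.546·119.858 − 115.162·-35.912 = 6598.300212
x = (-1941.063084·119.858 − 115.162·-1349.710870) / 6598.300212 = -11.702489
y = (20.546·-1349.710870 − -1941.063084·-35.912) / 6598.300212 = -14.767230

x=-11.702 y=-14.767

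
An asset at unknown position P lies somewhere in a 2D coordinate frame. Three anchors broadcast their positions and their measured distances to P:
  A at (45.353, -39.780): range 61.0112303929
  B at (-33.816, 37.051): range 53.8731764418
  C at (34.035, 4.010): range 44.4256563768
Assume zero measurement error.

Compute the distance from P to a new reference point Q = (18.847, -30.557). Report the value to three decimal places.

eq1: (x − 45.353)² + (y + 39.780)² = 61.0112303929²
eq2: (x + 33.816)² + (y − 37.051)² = 53.8731764418²
eq3: (x − 34.035)² + (y − 4.010)² = 44.4256563768²
eq3−eq2, eq3−eq1 (x²,y² cancel):
  -135.702·x + 66.082·y = 413.156937
  22.636·x − 87.580·y = 716.150394
det = -135.702·-87.580 − 66.082·22.636 = 10388.949008
x = (413.156937·-87.580 − 66.082·716.150394) / 10388.949008 = -8.038247
y = (-135.702·716.150394 − 413.156937·22.636) / 10388.949008 = -10.254672
|P − Q| = √((-8.038247 − 18.847)² + (-10.254672 − -30.557)²) = 33.689776

33.690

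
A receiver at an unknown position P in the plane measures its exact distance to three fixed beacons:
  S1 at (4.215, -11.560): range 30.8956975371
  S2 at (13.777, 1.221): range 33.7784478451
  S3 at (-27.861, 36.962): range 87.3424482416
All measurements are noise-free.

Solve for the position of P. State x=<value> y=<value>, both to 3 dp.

x=30.177 y=-28.309

eq1: (x − 4.215)² + (y + 11.560)² = 30.8956975371²
eq2: (x − 13.777)² + (y − 1.221)² = 33.7784478451²
eq3: (x + 27.861)² + (y − 36.962)² = 87.3424482416²
eq2−eq3, eq2−eq1 (x²,y² cancel):
  -83.276·x + 71.482·y = -4536.591531
  -19.124·x − 25.562·y = 146.542668
det = -83.276·-25.562 − 71.482·-19.124 = 3495.722880
x = (-4536.591531·-25.562 − 71.482·146.542668) / 3495.722880 = 30.176645
y = (-83.276·146.542668 − -4536.591531·-19.124) / 3495.722880 = -28.309242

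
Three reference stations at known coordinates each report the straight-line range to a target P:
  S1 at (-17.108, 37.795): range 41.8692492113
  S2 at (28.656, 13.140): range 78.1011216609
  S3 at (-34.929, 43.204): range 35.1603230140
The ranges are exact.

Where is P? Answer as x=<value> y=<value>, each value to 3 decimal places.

eq1: (x + 17.108)² + (y − 37.795)² = 41.8692492113²
eq2: (x − 28.656)² + (y − 13.140)² = 78.1011216609²
eq3: (x + 34.929)² + (y − 43.204)² = 35.1603230140²
eq2−eq3, eq2−eq1 (x²,y² cancel):
  -127.170·x + 60.128·y = 6956.331611
  -91.528·x + 49.310·y = 5074.070928
det = -127.170·49.310 − 60.128·-91.528 = -767.357116
x = (6956.331611·49.310 − 60.128·5074.070928) / -767.357116 = -49.420243
y = (-127.170·5074.070928 − 6956.331611·-91.528) / -767.357116 = 11.168829

x=-49.420 y=11.169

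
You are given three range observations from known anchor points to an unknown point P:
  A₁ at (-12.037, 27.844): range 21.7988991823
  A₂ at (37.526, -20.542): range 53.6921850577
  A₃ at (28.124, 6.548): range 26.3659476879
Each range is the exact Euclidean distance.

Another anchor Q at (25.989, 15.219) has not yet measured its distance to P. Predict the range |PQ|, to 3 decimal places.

19.241

eq1: (x + 12.037)² + (y − 27.844)² = 21.7988991823²
eq2: (x − 37.526)² + (y + 20.542)² = 53.6921850577²
eq3: (x − 28.124)² + (y − 6.548)² = 26.3659476879²
eq1−eq3, eq1−eq2 (x²,y² cancel):
  80.322·x − 42.592·y = -306.313217
  99.126·x − 96.772·y = -1497.661996
det = 80.322·-96.772 − -42.592·99.126 = -3550.945992
x = (-306.313217·-96.772 − -42.592·-1497.661996) / -3550.945992 = 9.615994
y = (80.322·-1497.661996 − -306.313217·99.126) / -3550.945992 = 25.326097
|P − Q| = √((9.615994 − 25.989)² + (25.326097 − 15.219)²) = 19.241328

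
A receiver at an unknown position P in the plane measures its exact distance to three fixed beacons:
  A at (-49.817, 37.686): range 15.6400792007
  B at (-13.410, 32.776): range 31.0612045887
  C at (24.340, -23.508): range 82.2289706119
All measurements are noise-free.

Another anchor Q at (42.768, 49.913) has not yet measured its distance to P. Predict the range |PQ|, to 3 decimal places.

89.795

eq1: (x + 49.817)² + (y − 37.686)² = 15.6400792007²
eq2: (x + 13.410)² + (y − 32.776)² = 31.0612045887²
eq3: (x − 24.340)² + (y + 23.508)² = 82.2289706119²
eq2−eq1, eq2−eq3 (x²,y² cancel):
  -72.814·x + 9.820·y = 3368.060162
  75.500·x − 112.568·y = -5905.837789
det = -72.814·-112.568 − 9.820·75.500 = 7455.116352
x = (3368.060162·-112.568 − 9.820·-5905.837789) / 7455.116352 = -43.076520
y = (-72.814·-5905.837789 − 3368.060162·75.500) / 7455.116352 = 23.572956
|P − Q| = √((-43.076520 − 42.768)² + (23.572956 − 49.913)²) = 89.794652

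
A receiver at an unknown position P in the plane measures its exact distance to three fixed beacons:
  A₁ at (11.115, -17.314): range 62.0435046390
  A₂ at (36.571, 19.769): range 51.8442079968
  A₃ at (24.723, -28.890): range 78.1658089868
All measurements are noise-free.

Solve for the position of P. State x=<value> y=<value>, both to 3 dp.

x=-10.856 y=40.709

eq1: (x − 11.115)² + (y + 17.314)² = 62.0435046390²
eq2: (x − 36.571)² + (y − 19.769)² = 51.8442079968²
eq3: (x − 24.723)² + (y + 28.890)² = 78.1658089868²
eq3−eq2, eq3−eq1 (x²,y² cancel):
  23.696·x + 97.318·y = 3704.464365
  -27.216·x + 23.152·y = 1237.956219
det = 23.696·23.152 − 97.318·-27.216 = 3197.216480
x = (3704.464365·23.152 − 97.318·1237.956219) / 3197.216480 = -10.856213
y = (23.696·1237.956219 − 3704.464365·-27.216) / 3197.216480 = 40.708946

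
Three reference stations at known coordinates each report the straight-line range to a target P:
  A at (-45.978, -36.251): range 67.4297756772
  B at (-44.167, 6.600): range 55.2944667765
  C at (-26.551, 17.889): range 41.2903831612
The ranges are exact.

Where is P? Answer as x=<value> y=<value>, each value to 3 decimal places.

x=10.755 y=0.193

eq1: (x + 45.978)² + (y + 36.251)² = 67.4297756772²
eq2: (x + 44.167)² + (y − 6.600)² = 55.2944667765²
eq3: (x + 26.551)² + (y − 17.889)² = 41.2903831612²
eq2−eq3, eq2−eq1 (x²,y² cancel):
  35.232·x + 22.578·y = 383.270347
  -3.622·x − 85.702·y = -55.468996
det = 35.232·-85.702 − 22.578·-3.622 = -2937.675348
x = (383.270347·-85.702 − 22.578·-55.468996) / -2937.675348 = 10.754986
y = (35.232·-55.468996 − 383.270347·-3.622) / -2937.675348 = 0.192696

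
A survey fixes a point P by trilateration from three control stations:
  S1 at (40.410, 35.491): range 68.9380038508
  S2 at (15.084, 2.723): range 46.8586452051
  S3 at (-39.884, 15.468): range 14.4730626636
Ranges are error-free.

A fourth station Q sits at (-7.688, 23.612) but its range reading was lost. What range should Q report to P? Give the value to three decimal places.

eq1: (x − 40.410)² + (y − 35.491)² = 68.9380038508²
eq2: (x − 15.084)² + (y − 2.723)² = 46.8586452051²
eq3: (x + 39.884)² + (y − 15.468)² = 14.4730626636²
eq3−eq2, eq3−eq1 (x²,y² cancel):
  109.936·x − 25.490·y = -3581.313783
  160.588·x + 40.046·y = -3480.392131
det = 109.936·40.046 − -25.490·160.588 = 8495.885176
x = (-3581.313783·40.046 − -25.490·-3480.392131) / 8495.885176 = -27.322931
y = (109.936·-3480.392131 − -3581.313783·160.588) / 8495.885176 = 22.657513
|P − Q| = √((-27.322931 − -7.688)² + (22.657513 − 23.612)²) = 19.658117

19.658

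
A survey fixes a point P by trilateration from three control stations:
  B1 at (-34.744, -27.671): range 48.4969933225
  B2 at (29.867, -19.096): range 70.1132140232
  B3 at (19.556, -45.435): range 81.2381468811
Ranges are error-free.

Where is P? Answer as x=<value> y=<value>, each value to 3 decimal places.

eq1: (x + 34.744)² + (y + 27.671)² = 48.4969933225²
eq2: (x − 29.867)² + (y + 19.096)² = 70.1132140232²
eq3: (x − 19.556)² + (y + 45.435)² = 81.2381468811²
eq2−eq1, eq2−eq3 (x²,y² cancel):
  -129.222·x − 17.150·y = 3280.039291
  -20.622·x − 52.678·y = -493.692272
det = -129.222·-52.678 − -17.150·-20.622 = 6453.489216
x = (3280.039291·-52.678 − -17.150·-493.692272) / 6453.489216 = -28.086005
y = (-129.222·-493.692272 − 3280.039291·-20.622) / 6453.489216 = 20.366792

x=-28.086 y=20.367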